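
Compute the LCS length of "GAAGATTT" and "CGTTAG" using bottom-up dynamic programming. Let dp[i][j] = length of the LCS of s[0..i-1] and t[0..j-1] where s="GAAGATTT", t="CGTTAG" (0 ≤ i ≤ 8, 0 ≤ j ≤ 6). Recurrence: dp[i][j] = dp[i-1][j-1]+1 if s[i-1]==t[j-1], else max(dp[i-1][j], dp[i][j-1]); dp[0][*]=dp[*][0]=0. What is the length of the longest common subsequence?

   ''  C  G  T  T  A  G
''  0  0  0  0  0  0  0
 G  0  0  1  1  1  1  1
 A  0  0  1  1  1  2  2
 A  0  0  1  1  1  2  2
 G  0  0  1  1  1  2  3
 A  0  0  1  1  1  2  3
 T  0  0  1  2  2  2  3
 T  0  0  1  2  3  3  3
 T  0  0  1  2  3  3  3

3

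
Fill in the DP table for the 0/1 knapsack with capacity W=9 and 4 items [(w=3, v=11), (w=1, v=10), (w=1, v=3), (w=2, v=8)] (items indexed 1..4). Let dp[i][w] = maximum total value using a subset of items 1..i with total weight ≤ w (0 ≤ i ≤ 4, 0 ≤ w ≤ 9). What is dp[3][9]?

i\w   0   1   2   3   4   5   6   7   8   9
  0   0   0   0   0   0   0   0   0   0   0
  1   0   0   0  11  11  11  11  11  11  11
  2   0  10  10  11  21  21  21  21  21  21
  3   0  10  13  13  21  24  24  24  24  24
  4   0  10  13  18  21  24  29  32  32  32

24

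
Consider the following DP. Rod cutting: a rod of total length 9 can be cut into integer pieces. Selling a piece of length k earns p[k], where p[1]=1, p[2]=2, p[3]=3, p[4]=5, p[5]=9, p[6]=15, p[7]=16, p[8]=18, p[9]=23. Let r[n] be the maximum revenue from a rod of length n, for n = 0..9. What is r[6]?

15

   n    0    1    2    3    4    5    6    7    8    9
r[n]    0    1    2    3    5    9   15   16   18   23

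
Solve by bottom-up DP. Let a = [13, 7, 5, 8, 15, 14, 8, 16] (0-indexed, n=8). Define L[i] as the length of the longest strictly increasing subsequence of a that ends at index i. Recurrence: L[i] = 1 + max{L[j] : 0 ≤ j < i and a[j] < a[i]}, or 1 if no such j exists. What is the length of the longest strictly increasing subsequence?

4

   i    0    1    2    3    4    5    6    7
a[i]   13    7    5    8   15   14    8   16
L[i]    1    1    1    2    3    3    2    4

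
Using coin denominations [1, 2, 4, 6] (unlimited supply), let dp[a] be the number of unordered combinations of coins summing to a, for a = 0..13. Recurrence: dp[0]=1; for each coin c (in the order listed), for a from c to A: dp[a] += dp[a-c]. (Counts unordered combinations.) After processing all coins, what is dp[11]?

16

after  coin     0     1     2     3     4     5     6     7     8     9    10    11    12    13
          1     1     1     1     1     1     1     1     1     1     1     1     1     1     1
          2     1     1     2     2     3     3     4     4     5     5     6     6     7     7
          4     1     1     2     2     4     4     6     6     9     9    12    12    16    16
          6     1     1     2     2     4     4     7     7    11    11    16    16    23    23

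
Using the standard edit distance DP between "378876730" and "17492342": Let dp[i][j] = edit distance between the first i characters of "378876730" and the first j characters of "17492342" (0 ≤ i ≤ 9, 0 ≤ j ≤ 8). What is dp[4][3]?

   ''  1  7  4  9  2  3  4  2
''  0  1  2  3  4  5  6  7  8
 3  1  1  2  3  4  5  5  6  7
 7  2  2  1  2  3  4  5  6  7
 8  3  3  2  2  3  4  5  6  7
 8  4  4  3  3  3  4  5  6  7
 7  5  5  4  4  4  4  5  6  7
 6  6  6  5  5  5  5  5  6  7
 7  7  7  6  6  6  6  6  6  7
 3  8  8  7  7  7  7  6  7  7
 0  9  9  8  8  8  8  7  7  8

3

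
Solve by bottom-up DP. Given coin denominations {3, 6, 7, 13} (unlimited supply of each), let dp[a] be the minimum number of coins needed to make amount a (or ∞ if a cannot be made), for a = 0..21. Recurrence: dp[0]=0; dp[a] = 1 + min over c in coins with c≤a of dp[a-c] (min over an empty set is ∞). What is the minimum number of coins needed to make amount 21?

 a  0  1  2  3  4  5  6  7  8  9 10 11 12 13 14 15 16 17 18 19 20 21
dp  0  -  -  1  -  -  1  1  -  2  2  -  2  1  2  3  2  3  3  2  2  3
(- denotes ∞ / unreachable)

3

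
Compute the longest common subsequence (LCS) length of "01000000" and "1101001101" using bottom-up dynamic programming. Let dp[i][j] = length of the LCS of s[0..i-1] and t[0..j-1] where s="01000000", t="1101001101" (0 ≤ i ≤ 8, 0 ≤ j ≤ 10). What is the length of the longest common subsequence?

5

   ''  1  1  0  1  0  0  1  1  0  1
''  0  0  0  0  0  0  0  0  0  0  0
 0  0  0  0  1  1  1  1  1  1  1  1
 1  0  1  1  1  2  2  2  2  2  2  2
 0  0  1  1  2  2  3  3  3  3  3  3
 0  0  1  1  2  2  3  4  4  4  4  4
 0  0  1  1  2  2  3  4  4  4  5  5
 0  0  1  1  2  2  3  4  4  4  5  5
 0  0  1  1  2  2  3  4  4  4  5  5
 0  0  1  1  2  2  3  4  4  4  5  5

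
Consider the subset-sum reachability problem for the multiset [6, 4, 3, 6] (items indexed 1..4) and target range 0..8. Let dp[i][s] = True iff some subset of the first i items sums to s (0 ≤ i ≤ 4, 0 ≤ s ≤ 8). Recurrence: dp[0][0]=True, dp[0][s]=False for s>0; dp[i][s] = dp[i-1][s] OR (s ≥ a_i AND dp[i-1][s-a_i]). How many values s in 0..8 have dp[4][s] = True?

5

i\s   0   1   2   3   4   5   6   7   8
  0   T   F   F   F   F   F   F   F   F
  1   T   F   F   F   F   F   T   F   F
  2   T   F   F   F   T   F   T   F   F
  3   T   F   F   T   T   F   T   T   F
  4   T   F   F   T   T   F   T   T   F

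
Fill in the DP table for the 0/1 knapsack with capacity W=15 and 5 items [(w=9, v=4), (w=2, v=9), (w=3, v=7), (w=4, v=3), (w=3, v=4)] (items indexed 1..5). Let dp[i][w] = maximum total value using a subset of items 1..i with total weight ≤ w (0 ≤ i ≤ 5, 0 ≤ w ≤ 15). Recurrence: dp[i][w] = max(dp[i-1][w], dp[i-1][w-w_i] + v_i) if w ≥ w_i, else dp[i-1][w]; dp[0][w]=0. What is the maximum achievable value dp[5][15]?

23

i\w   0   1   2   3   4   5   6   7   8   9  10  11  12  13  14  15
  0   0   0   0   0   0   0   0   0   0   0   0   0   0   0   0   0
  1   0   0   0   0   0   0   0   0   0   4   4   4   4   4   4   4
  2   0   0   9   9   9   9   9   9   9   9   9  13  13  13  13  13
  3   0   0   9   9   9  16  16  16  16  16  16  16  16  16  20  20
  4   0   0   9   9   9  16  16  16  16  19  19  19  19  19  20  20
  5   0   0   9   9   9  16  16  16  20  20  20  20  23  23  23  23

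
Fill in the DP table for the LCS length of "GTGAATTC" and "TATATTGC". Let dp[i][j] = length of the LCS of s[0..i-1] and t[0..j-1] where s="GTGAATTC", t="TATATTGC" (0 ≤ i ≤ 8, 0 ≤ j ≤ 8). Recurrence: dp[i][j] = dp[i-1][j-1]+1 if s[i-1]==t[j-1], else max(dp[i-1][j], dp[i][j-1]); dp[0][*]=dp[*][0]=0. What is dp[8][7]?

5

   ''  T  A  T  A  T  T  G  C
''  0  0  0  0  0  0  0  0  0
 G  0  0  0  0  0  0  0  1  1
 T  0  1  1  1  1  1  1  1  1
 G  0  1  1  1  1  1  1  2  2
 A  0  1  2  2  2  2  2  2  2
 A  0  1  2  2  3  3  3  3  3
 T  0  1  2  3  3  4  4  4  4
 T  0  1  2  3  3  4  5  5  5
 C  0  1  2  3  3  4  5  5  6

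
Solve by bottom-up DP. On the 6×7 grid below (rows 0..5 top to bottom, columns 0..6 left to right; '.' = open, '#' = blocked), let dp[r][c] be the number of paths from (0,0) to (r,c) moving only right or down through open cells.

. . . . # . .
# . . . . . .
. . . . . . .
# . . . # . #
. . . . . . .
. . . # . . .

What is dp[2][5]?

12

r\c   0   1   2   3   4   5   6
  0   1   1   1   1   0   0   0
  1   0   1   2   3   3   3   3
  2   0   1   3   6   9  12  15
  3   0   1   4  10   0  12   0
  4   0   1   5  15  15  27  27
  5   0   1   6   0  15  42  69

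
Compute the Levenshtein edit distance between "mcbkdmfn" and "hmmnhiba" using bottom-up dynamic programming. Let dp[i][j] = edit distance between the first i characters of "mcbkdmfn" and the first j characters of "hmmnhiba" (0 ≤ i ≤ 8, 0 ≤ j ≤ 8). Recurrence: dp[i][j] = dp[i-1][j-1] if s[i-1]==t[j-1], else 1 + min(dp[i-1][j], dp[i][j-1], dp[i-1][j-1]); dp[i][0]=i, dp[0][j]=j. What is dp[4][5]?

   ''  h  m  m  n  h  i  b  a
''  0  1  2  3  4  5  6  7  8
 m  1  1  1  2  3  4  5  6  7
 c  2  2  2  2  3  4  5  6  7
 b  3  3  3  3  3  4  5  5  6
 k  4  4  4  4  4  4  5  6  6
 d  5  5  5  5  5  5  5  6  7
 m  6  6  5  5  6  6  6  6  7
 f  7  7  6  6  6  7  7  7  7
 n  8  8  7  7  6  7  8  8  8

4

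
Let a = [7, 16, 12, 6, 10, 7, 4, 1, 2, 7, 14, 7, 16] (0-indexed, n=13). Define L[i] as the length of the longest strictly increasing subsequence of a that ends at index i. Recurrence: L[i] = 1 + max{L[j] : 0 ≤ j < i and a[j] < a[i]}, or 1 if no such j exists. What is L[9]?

3

   i    0    1    2    3    4    5    6    7    8    9   10   11   12
a[i]    7   16   12    6   10    7    4    1    2    7   14    7   16
L[i]    1    2    2    1    2    2    1    1    2    3    4    3    5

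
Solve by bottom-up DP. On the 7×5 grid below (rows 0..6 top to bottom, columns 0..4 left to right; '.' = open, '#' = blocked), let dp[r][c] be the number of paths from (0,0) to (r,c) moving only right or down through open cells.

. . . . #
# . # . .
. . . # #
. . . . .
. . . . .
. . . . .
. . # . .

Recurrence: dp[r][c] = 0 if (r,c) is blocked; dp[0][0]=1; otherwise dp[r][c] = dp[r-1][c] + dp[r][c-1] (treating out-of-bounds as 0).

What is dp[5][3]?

r\c   0   1   2   3   4
  0   1   1   1   1   0
  1   0   1   0   1   1
  2   0   1   1   0   0
  3   0   1   2   2   2
  4   0   1   3   5   7
  5   0   1   4   9  16
  6   0   1   0   9  25

9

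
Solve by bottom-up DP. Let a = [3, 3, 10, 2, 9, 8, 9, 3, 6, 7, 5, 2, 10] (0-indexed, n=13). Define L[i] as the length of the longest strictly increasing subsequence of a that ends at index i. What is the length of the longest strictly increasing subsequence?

   i    0    1    2    3    4    5    6    7    8    9   10   11   12
a[i]    3    3   10    2    9    8    9    3    6    7    5    2   10
L[i]    1    1    2    1    2    2    3    2    3    4    3    1    5

5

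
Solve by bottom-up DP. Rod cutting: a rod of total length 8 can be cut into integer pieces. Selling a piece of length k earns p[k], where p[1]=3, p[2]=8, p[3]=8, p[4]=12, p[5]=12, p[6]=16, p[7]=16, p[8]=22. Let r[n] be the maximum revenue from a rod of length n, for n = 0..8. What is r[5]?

   n    0    1    2    3    4    5    6    7    8
r[n]    0    3    8   11   16   19   24   27   32

19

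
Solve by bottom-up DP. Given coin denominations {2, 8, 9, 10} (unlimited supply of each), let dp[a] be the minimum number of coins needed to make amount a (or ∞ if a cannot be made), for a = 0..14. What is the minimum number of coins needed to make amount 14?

 a  0  1  2  3  4  5  6  7  8  9 10 11 12 13 14
dp  0  -  1  -  2  -  3  -  1  1  1  2  2  3  3
(- denotes ∞ / unreachable)

3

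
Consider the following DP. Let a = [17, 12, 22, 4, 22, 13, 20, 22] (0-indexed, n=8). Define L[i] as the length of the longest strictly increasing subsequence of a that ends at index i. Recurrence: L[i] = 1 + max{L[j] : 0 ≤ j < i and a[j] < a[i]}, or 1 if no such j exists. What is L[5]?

   i    0    1    2    3    4    5    6    7
a[i]   17   12   22    4   22   13   20   22
L[i]    1    1    2    1    2    2    3    4

2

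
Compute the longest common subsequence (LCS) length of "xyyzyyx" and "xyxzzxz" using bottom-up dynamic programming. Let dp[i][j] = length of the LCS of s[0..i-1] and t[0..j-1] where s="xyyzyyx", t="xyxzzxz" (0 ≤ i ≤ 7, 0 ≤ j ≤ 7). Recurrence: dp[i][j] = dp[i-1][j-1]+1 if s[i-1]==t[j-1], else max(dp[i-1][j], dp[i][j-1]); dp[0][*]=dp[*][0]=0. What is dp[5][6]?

3

   ''  x  y  x  z  z  x  z
''  0  0  0  0  0  0  0  0
 x  0  1  1  1  1  1  1  1
 y  0  1  2  2  2  2  2  2
 y  0  1  2  2  2  2  2  2
 z  0  1  2  2  3  3  3  3
 y  0  1  2  2  3  3  3  3
 y  0  1  2  2  3  3  3  3
 x  0  1  2  3  3  3  4  4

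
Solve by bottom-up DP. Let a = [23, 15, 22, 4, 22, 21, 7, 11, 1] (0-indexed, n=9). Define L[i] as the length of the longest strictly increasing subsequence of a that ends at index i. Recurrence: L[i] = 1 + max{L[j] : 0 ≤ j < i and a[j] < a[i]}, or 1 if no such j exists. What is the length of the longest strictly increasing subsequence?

   i    0    1    2    3    4    5    6    7    8
a[i]   23   15   22    4   22   21    7   11    1
L[i]    1    1    2    1    2    2    2    3    1

3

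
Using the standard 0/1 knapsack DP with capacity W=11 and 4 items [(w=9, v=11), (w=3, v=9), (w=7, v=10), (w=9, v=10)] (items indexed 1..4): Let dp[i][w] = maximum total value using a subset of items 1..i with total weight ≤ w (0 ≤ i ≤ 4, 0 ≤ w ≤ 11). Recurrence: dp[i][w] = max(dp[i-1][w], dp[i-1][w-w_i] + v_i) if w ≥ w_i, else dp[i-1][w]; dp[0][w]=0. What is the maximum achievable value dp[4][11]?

19

i\w   0   1   2   3   4   5   6   7   8   9  10  11
  0   0   0   0   0   0   0   0   0   0   0   0   0
  1   0   0   0   0   0   0   0   0   0  11  11  11
  2   0   0   0   9   9   9   9   9   9  11  11  11
  3   0   0   0   9   9   9   9  10  10  11  19  19
  4   0   0   0   9   9   9   9  10  10  11  19  19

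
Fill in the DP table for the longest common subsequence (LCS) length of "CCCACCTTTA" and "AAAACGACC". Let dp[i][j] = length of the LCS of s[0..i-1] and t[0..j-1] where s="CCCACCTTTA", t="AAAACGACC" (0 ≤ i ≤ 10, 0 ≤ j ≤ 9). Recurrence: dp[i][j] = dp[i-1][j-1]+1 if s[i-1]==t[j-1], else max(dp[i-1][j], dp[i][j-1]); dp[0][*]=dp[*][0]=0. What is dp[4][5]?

1

   ''  A  A  A  A  C  G  A  C  C
''  0  0  0  0  0  0  0  0  0  0
 C  0  0  0  0  0  1  1  1  1  1
 C  0  0  0  0  0  1  1  1  2  2
 C  0  0  0  0  0  1  1  1  2  3
 A  0  1  1  1  1  1  1  2  2  3
 C  0  1  1  1  1  2  2  2  3  3
 C  0  1  1  1  1  2  2  2  3  4
 T  0  1  1  1  1  2  2  2  3  4
 T  0  1  1  1  1  2  2  2  3  4
 T  0  1  1  1  1  2  2  2  3  4
 A  0  1  2  2  2  2  2  3  3  4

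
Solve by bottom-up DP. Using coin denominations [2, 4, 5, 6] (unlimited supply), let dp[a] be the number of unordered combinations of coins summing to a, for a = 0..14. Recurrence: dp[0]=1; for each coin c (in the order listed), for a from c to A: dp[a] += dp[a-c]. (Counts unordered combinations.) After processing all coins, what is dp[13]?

4

after  coin     0     1     2     3     4     5     6     7     8     9    10    11    12    13    14
          2     1     0     1     0     1     0     1     0     1     0     1     0     1     0     1
          4     1     0     1     0     2     0     2     0     3     0     3     0     4     0     4
          5     1     0     1     0     2     1     2     1     3     2     4     2     5     3     6
          6     1     0     1     0     2     1     3     1     4     2     6     3     8     4    10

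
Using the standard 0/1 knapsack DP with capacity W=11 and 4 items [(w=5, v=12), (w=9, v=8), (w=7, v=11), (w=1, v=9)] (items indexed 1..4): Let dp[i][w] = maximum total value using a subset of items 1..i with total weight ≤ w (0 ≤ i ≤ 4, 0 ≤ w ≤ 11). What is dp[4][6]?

21

i\w   0   1   2   3   4   5   6   7   8   9  10  11
  0   0   0   0   0   0   0   0   0   0   0   0   0
  1   0   0   0   0   0  12  12  12  12  12  12  12
  2   0   0   0   0   0  12  12  12  12  12  12  12
  3   0   0   0   0   0  12  12  12  12  12  12  12
  4   0   9   9   9   9  12  21  21  21  21  21  21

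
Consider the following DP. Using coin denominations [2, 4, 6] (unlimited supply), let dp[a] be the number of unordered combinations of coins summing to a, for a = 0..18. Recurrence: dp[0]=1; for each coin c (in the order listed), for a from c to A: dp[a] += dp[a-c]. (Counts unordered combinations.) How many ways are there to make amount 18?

after  coin     0     1     2     3     4     5     6     7     8     9    10    11    12    13    14    15    16    17    18
          2     1     0     1     0     1     0     1     0     1     0     1     0     1     0     1     0     1     0     1
          4     1     0     1     0     2     0     2     0     3     0     3     0     4     0     4     0     5     0     5
          6     1     0     1     0     2     0     3     0     4     0     5     0     7     0     8     0    10     0    12

12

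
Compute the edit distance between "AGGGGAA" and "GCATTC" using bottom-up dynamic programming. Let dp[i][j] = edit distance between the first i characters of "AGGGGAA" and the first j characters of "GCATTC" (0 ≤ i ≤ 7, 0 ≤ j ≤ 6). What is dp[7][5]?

   ''  G  C  A  T  T  C
''  0  1  2  3  4  5  6
 A  1  1  2  2  3  4  5
 G  2  1  2  3  3  4  5
 G  3  2  2  3  4  4  5
 G  4  3  3  3  4  5  5
 G  5  4  4  4  4  5  6
 A  6  5  5  4  5  5  6
 A  7  6  6  5  5  6  6

6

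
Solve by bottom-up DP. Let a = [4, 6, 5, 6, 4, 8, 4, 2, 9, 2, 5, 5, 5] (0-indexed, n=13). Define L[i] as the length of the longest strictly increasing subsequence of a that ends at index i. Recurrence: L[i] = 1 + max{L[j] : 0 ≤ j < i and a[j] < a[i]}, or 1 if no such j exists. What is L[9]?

1

   i    0    1    2    3    4    5    6    7    8    9   10   11   12
a[i]    4    6    5    6    4    8    4    2    9    2    5    5    5
L[i]    1    2    2    3    1    4    1    1    5    1    2    2    2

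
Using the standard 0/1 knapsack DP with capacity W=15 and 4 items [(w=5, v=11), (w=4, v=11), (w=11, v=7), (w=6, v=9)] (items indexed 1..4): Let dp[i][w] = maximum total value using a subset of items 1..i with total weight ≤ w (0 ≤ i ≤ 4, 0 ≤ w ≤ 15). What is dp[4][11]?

22

i\w   0   1   2   3   4   5   6   7   8   9  10  11  12  13  14  15
  0   0   0   0   0   0   0   0   0   0   0   0   0   0   0   0   0
  1   0   0   0   0   0  11  11  11  11  11  11  11  11  11  11  11
  2   0   0   0   0  11  11  11  11  11  22  22  22  22  22  22  22
  3   0   0   0   0  11  11  11  11  11  22  22  22  22  22  22  22
  4   0   0   0   0  11  11  11  11  11  22  22  22  22  22  22  31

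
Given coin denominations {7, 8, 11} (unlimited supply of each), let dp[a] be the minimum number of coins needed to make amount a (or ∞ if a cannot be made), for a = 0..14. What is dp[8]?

 a  0  1  2  3  4  5  6  7  8  9 10 11 12 13 14
dp  0  -  -  -  -  -  -  1  1  -  -  1  -  -  2
(- denotes ∞ / unreachable)

1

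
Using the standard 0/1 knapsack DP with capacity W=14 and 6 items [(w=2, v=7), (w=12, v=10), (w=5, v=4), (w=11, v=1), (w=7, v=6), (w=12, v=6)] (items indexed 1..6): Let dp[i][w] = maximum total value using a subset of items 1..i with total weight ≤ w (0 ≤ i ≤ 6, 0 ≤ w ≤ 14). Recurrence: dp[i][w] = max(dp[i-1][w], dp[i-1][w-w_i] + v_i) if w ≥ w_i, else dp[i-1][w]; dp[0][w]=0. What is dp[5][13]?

i\w   0   1   2   3   4   5   6   7   8   9  10  11  12  13  14
  0   0   0   0   0   0   0   0   0   0   0   0   0   0   0   0
  1   0   0   7   7   7   7   7   7   7   7   7   7   7   7   7
  2   0   0   7   7   7   7   7   7   7   7   7   7  10  10  17
  3   0   0   7   7   7   7   7  11  11  11  11  11  11  11  17
  4   0   0   7   7   7   7   7  11  11  11  11  11  11  11  17
  5   0   0   7   7   7   7   7  11  11  13  13  13  13  13  17
  6   0   0   7   7   7   7   7  11  11  13  13  13  13  13  17

13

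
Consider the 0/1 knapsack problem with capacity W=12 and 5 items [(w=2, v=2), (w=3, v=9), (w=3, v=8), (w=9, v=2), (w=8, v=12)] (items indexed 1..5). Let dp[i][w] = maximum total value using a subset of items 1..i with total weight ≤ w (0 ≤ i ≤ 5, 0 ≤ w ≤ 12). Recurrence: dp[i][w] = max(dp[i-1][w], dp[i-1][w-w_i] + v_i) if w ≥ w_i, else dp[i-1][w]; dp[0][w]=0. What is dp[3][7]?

i\w   0   1   2   3   4   5   6   7   8   9  10  11  12
  0   0   0   0   0   0   0   0   0   0   0   0   0   0
  1   0   0   2   2   2   2   2   2   2   2   2   2   2
  2   0   0   2   9   9  11  11  11  11  11  11  11  11
  3   0   0   2   9   9  11  17  17  19  19  19  19  19
  4   0   0   2   9   9  11  17  17  19  19  19  19  19
  5   0   0   2   9   9  11  17  17  19  19  19  21  21

17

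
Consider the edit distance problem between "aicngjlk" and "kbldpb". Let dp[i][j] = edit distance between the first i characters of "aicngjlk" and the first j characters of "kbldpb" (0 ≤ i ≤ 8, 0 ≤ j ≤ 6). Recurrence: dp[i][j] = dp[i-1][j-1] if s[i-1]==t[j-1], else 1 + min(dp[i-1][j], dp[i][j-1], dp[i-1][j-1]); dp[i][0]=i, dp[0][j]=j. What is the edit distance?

   ''  k  b  l  d  p  b
''  0  1  2  3  4  5  6
 a  1  1  2  3  4  5  6
 i  2  2  2  3  4  5  6
 c  3  3  3  3  4  5  6
 n  4  4  4  4  4  5  6
 g  5  5  5  5  5  5  6
 j  6  6  6  6  6  6  6
 l  7  7  7  6  7  7  7
 k  8  7  8  7  7  8  8

8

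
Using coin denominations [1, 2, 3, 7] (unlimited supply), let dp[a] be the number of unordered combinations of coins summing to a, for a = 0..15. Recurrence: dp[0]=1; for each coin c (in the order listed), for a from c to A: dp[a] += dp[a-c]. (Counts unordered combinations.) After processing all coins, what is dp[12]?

24

after  coin     0     1     2     3     4     5     6     7     8     9    10    11    12    13    14    15
          1     1     1     1     1     1     1     1     1     1     1     1     1     1     1     1     1
          2     1     1     2     2     3     3     4     4     5     5     6     6     7     7     8     8
          3     1     1     2     3     4     5     7     8    10    12    14    16    19    21    24    27
          7     1     1     2     3     4     5     7     9    11    14    17    20    24    28    33    38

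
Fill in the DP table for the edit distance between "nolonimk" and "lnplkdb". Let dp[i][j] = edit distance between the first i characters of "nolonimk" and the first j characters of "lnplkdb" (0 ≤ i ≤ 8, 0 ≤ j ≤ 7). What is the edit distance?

   ''  l  n  p  l  k  d  b
''  0  1  2  3  4  5  6  7
 n  1  1  1  2  3  4  5  6
 o  2  2  2  2  3  4  5  6
 l  3  2  3  3  2  3  4  5
 o  4  3  3  4  3  3  4  5
 n  5  4  3  4  4  4  4  5
 i  6  5  4  4  5  5  5  5
 m  7  6  5  5  5  6  6  6
 k  8  7  6  6  6  5  6  7

7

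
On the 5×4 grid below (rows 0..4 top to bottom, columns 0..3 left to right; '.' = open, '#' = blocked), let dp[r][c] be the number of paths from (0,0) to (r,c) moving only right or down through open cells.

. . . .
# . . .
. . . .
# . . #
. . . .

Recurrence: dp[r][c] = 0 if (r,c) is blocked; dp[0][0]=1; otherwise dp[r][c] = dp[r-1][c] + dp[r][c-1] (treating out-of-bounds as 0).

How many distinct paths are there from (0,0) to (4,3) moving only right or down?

5

r\c   0   1   2   3
  0   1   1   1   1
  1   0   1   2   3
  2   0   1   3   6
  3   0   1   4   0
  4   0   1   5   5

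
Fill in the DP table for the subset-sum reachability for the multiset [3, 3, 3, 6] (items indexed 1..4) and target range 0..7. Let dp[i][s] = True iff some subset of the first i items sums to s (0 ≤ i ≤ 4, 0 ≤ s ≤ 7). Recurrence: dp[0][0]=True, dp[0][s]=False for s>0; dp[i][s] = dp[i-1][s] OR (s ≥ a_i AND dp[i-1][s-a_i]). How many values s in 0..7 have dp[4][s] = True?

i\s   0   1   2   3   4   5   6   7
  0   T   F   F   F   F   F   F   F
  1   T   F   F   T   F   F   F   F
  2   T   F   F   T   F   F   T   F
  3   T   F   F   T   F   F   T   F
  4   T   F   F   T   F   F   T   F

3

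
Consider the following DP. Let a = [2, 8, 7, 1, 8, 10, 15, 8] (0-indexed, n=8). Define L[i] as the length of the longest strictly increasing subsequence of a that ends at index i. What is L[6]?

   i    0    1    2    3    4    5    6    7
a[i]    2    8    7    1    8   10   15    8
L[i]    1    2    2    1    3    4    5    3

5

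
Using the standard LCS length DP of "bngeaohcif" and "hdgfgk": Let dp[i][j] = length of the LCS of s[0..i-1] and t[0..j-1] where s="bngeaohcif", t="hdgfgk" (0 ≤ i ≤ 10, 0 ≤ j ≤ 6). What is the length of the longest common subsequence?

2

   ''  h  d  g  f  g  k
''  0  0  0  0  0  0  0
 b  0  0  0  0  0  0  0
 n  0  0  0  0  0  0  0
 g  0  0  0  1  1  1  1
 e  0  0  0  1  1  1  1
 a  0  0  0  1  1  1  1
 o  0  0  0  1  1  1  1
 h  0  1  1  1  1  1  1
 c  0  1  1  1  1  1  1
 i  0  1  1  1  1  1  1
 f  0  1  1  1  2  2  2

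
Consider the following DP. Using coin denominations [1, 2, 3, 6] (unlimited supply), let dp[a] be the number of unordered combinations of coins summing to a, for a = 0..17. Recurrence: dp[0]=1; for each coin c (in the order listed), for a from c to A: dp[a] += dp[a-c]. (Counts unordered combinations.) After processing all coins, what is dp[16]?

after  coin     0     1     2     3     4     5     6     7     8     9    10    11    12    13    14    15    16    17
          1     1     1     1     1     1     1     1     1     1     1     1     1     1     1     1     1     1     1
          2     1     1     2     2     3     3     4     4     5     5     6     6     7     7     8     8     9     9
          3     1     1     2     3     4     5     7     8    10    12    14    16    19    21    24    27    30    33
          6     1     1     2     3     4     5     8     9    12    15    18    21    27    30    36    42    48    54

48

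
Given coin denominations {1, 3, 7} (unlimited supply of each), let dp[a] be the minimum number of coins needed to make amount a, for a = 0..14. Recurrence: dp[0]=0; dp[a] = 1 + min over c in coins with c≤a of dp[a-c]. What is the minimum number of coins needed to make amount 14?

 a  0  1  2  3  4  5  6  7  8  9 10 11 12 13 14
dp  0  1  2  1  2  3  2  1  2  3  2  3  4  3  2

2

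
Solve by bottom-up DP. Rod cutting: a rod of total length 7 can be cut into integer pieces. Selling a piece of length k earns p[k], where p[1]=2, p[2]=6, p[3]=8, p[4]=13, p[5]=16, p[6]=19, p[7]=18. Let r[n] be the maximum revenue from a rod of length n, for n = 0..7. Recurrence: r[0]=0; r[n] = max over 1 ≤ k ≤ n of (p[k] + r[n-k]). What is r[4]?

   n    0    1    2    3    4    5    6    7
r[n]    0    2    6    8   13   16   19   22

13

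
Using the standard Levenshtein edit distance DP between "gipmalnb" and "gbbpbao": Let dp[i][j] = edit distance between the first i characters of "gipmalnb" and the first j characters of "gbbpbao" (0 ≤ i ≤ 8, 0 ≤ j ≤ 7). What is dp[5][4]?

   ''  g  b  b  p  b  a  o
''  0  1  2  3  4  5  6  7
 g  1  0  1  2  3  4  5  6
 i  2  1  1  2  3  4  5  6
 p  3  2  2  2  2  3  4  5
 m  4  3  3  3  3  3  4  5
 a  5  4  4  4  4  4  3  4
 l  6  5  5  5  5  5  4  4
 n  7  6  6  6  6  6  5  5
 b  8  7  6  6  7  6  6  6

4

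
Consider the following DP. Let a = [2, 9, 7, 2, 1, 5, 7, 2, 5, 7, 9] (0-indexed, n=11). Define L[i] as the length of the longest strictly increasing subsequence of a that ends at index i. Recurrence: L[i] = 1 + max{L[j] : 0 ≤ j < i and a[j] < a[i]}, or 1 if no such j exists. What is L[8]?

3

   i    0    1    2    3    4    5    6    7    8    9   10
a[i]    2    9    7    2    1    5    7    2    5    7    9
L[i]    1    2    2    1    1    2    3    2    3    4    5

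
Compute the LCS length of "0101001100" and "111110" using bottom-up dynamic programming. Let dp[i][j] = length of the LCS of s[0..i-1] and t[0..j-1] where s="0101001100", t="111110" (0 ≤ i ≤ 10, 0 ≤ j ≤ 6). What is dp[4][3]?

   ''  1  1  1  1  1  0
''  0  0  0  0  0  0  0
 0  0  0  0  0  0  0  1
 1  0  1  1  1  1  1  1
 0  0  1  1  1  1  1  2
 1  0  1  2  2  2  2  2
 0  0  1  2  2  2  2  3
 0  0  1  2  2  2  2  3
 1  0  1  2  3  3  3  3
 1  0  1  2  3  4  4  4
 0  0  1  2  3  4  4  5
 0  0  1  2  3  4  4  5

2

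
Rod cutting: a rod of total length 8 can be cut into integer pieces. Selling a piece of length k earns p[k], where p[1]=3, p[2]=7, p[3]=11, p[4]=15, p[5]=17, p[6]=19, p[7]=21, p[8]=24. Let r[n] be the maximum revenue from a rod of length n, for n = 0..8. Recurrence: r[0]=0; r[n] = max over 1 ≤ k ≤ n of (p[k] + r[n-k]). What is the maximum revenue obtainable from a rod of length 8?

   n    0    1    2    3    4    5    6    7    8
r[n]    0    3    7   11   15   18   22   26   30

30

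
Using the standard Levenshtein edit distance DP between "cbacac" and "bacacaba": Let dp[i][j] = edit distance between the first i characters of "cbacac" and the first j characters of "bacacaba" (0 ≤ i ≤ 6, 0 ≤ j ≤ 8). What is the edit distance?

4

   ''  b  a  c  a  c  a  b  a
''  0  1  2  3  4  5  6  7  8
 c  1  1  2  2  3  4  5  6  7
 b  2  1  2  3  3  4  5  5  6
 a  3  2  1  2  3  4  4  5  5
 c  4  3  2  1  2  3  4  5  6
 a  5  4  3  2  1  2  3  4  5
 c  6  5  4  3  2  1  2  3  4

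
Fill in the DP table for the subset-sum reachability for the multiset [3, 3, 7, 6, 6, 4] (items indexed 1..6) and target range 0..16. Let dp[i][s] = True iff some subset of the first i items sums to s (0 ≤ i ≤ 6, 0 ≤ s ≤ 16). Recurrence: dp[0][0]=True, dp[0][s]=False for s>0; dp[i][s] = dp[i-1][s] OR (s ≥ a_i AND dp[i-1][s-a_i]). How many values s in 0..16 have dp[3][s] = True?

6

i\s   0   1   2   3   4   5   6   7   8   9  10  11  12  13  14  15  16
  0   T   F   F   F   F   F   F   F   F   F   F   F   F   F   F   F   F
  1   T   F   F   T   F   F   F   F   F   F   F   F   F   F   F   F   F
  2   T   F   F   T   F   F   T   F   F   F   F   F   F   F   F   F   F
  3   T   F   F   T   F   F   T   T   F   F   T   F   F   T   F   F   F
  4   T   F   F   T   F   F   T   T   F   T   T   F   T   T   F   F   T
  5   T   F   F   T   F   F   T   T   F   T   T   F   T   T   F   T   T
  6   T   F   F   T   T   F   T   T   F   T   T   T   T   T   T   T   T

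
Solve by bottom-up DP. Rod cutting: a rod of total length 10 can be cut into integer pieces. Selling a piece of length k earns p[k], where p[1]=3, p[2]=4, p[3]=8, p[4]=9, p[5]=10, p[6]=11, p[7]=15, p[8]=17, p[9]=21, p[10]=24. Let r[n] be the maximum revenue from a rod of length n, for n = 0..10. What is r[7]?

   n    0    1    2    3    4    5    6    7    8    9   10
r[n]    0    3    6    9   12   15   18   21   24   27   30

21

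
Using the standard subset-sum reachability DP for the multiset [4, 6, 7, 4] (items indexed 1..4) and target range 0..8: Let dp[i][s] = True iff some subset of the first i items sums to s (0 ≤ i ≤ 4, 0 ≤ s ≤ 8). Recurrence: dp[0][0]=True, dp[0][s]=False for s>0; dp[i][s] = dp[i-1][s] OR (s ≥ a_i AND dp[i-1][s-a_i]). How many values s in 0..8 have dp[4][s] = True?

i\s   0   1   2   3   4   5   6   7   8
  0   T   F   F   F   F   F   F   F   F
  1   T   F   F   F   T   F   F   F   F
  2   T   F   F   F   T   F   T   F   F
  3   T   F   F   F   T   F   T   T   F
  4   T   F   F   F   T   F   T   T   T

5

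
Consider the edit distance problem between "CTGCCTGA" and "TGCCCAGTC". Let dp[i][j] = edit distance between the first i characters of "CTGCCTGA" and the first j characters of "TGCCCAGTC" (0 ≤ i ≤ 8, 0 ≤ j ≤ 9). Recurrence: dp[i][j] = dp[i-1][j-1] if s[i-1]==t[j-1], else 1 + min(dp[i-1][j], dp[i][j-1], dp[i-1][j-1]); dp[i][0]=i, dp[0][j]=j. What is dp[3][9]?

7

   ''  T  G  C  C  C  A  G  T  C
''  0  1  2  3  4  5  6  7  8  9
 C  1  1  2  2  3  4  5  6  7  8
 T  2  1  2  3  3  4  5  6  6  7
 G  3  2  1  2  3  4  5  5  6  7
 C  4  3  2  1  2  3  4  5  6  6
 C  5  4  3  2  1  2  3  4  5  6
 T  6  5  4  3  2  2  3  4  4  5
 G  7  6  5  4  3  3  3  3  4  5
 A  8  7  6  5  4  4  3  4  4  5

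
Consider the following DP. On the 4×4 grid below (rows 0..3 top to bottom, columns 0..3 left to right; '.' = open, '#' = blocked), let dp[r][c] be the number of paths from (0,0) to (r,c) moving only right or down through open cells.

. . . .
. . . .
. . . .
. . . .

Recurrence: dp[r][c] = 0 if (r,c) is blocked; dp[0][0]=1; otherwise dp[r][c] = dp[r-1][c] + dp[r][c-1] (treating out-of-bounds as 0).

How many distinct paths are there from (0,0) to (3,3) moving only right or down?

r\c   0   1   2   3
  0   1   1   1   1
  1   1   2   3   4
  2   1   3   6  10
  3   1   4  10  20

20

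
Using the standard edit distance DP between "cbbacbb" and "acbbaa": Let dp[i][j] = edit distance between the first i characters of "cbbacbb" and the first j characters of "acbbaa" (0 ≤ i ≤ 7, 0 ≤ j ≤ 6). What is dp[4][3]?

   ''  a  c  b  b  a  a
''  0  1  2  3  4  5  6
 c  1  1  1  2  3  4  5
 b  2  2  2  1  2  3  4
 b  3  3  3  2  1  2  3
 a  4  3  4  3  2  1  2
 c  5  4  3  4  3  2  2
 b  6  5  4  3  4  3  3
 b  7  6  5  4  3  4  4

3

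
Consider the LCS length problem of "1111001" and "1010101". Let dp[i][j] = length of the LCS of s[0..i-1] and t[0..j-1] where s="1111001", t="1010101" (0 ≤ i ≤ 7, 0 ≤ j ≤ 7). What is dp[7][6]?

   ''  1  0  1  0  1  0  1
''  0  0  0  0  0  0  0  0
 1  0  1  1  1  1  1  1  1
 1  0  1  1  2  2  2  2  2
 1  0  1  1  2  2  3  3  3
 1  0  1  1  2  2  3  3  4
 0  0  1  2  2  3  3  4  4
 0  0  1  2  2  3  3  4  4
 1  0  1  2  3  3  4  4  5

4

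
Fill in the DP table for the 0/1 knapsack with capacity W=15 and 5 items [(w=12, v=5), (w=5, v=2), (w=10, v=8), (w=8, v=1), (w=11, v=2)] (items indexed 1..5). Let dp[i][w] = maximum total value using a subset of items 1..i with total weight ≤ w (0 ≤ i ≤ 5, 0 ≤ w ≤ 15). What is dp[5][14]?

i\w   0   1   2   3   4   5   6   7   8   9  10  11  12  13  14  15
  0   0   0   0   0   0   0   0   0   0   0   0   0   0   0   0   0
  1   0   0   0   0   0   0   0   0   0   0   0   0   5   5   5   5
  2   0   0   0   0   0   2   2   2   2   2   2   2   5   5   5   5
  3   0   0   0   0   0   2   2   2   2   2   8   8   8   8   8  10
  4   0   0   0   0   0   2   2   2   2   2   8   8   8   8   8  10
  5   0   0   0   0   0   2   2   2   2   2   8   8   8   8   8  10

8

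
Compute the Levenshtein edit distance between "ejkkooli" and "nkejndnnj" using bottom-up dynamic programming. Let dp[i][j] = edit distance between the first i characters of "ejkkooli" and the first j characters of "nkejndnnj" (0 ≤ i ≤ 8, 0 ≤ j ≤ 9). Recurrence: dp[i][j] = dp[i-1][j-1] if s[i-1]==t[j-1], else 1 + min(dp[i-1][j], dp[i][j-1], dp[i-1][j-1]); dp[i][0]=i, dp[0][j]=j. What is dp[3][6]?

   ''  n  k  e  j  n  d  n  n  j
''  0  1  2  3  4  5  6  7  8  9
 e  1  1  2  2  3  4  5  6  7  8
 j  2  2  2  3  2  3  4  5  6  7
 k  3  3  2  3  3  3  4  5  6  7
 k  4  4  3  3  4  4  4  5  6  7
 o  5  5  4  4  4  5  5  5  6  7
 o  6  6  5  5  5  5  6  6  6  7
 l  7  7  6  6  6  6  6  7  7  7
 i  8  8  7  7  7  7  7  7  8  8

4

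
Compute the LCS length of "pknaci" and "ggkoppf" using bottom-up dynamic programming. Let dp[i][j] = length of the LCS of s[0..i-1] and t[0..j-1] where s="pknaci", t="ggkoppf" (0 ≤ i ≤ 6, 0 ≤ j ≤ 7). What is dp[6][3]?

   ''  g  g  k  o  p  p  f
''  0  0  0  0  0  0  0  0
 p  0  0  0  0  0  1  1  1
 k  0  0  0  1  1  1  1  1
 n  0  0  0  1  1  1  1  1
 a  0  0  0  1  1  1  1  1
 c  0  0  0  1  1  1  1  1
 i  0  0  0  1  1  1  1  1

1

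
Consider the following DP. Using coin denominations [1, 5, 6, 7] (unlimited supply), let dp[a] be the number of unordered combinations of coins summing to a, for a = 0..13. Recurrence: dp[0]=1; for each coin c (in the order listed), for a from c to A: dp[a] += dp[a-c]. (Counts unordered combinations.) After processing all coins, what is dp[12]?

after  coin     0     1     2     3     4     5     6     7     8     9    10    11    12    13
          1     1     1     1     1     1     1     1     1     1     1     1     1     1     1
          5     1     1     1     1     1     2     2     2     2     2     3     3     3     3
          6     1     1     1     1     1     2     3     3     3     3     4     5     6     6
          7     1     1     1     1     1     2     3     4     4     4     5     6     8     9

8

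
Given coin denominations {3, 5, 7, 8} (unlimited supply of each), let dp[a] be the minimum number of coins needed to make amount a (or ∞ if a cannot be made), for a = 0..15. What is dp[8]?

 a  0  1  2  3  4  5  6  7  8  9 10 11 12 13 14 15
dp  0  -  -  1  -  1  2  1  1  3  2  2  2  2  2  2
(- denotes ∞ / unreachable)

1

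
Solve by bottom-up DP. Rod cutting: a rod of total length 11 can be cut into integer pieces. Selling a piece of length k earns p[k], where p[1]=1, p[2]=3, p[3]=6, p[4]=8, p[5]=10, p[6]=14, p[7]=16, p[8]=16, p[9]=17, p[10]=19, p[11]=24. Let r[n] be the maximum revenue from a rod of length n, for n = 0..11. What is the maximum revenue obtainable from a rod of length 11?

24

   n    0    1    2    3    4    5    6    7    8    9   10   11
r[n]    0    1    3    6    8   10   14   16   17   20   22   24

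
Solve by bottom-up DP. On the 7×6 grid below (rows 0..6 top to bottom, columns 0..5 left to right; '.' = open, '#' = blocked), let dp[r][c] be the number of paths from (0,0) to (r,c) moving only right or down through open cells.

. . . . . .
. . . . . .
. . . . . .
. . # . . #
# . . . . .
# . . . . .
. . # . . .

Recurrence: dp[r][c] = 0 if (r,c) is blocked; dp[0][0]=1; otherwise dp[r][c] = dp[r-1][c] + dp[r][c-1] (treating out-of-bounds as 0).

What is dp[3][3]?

10

r\c   0   1   2   3   4   5
  0   1   1   1   1   1   1
  1   1   2   3   4   5   6
  2   1   3   6  10  15  21
  3   1   4   0  10  25   0
  4   0   4   4  14  39  39
  5   0   4   8  22  61 100
  6   0   4   0  22  83 183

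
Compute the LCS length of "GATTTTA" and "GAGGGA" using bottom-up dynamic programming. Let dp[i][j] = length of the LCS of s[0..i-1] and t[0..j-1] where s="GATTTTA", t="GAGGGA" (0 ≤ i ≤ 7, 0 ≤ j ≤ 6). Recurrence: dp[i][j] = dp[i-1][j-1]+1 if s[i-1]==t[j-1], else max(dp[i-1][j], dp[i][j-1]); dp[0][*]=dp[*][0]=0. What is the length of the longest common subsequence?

3

   ''  G  A  G  G  G  A
''  0  0  0  0  0  0  0
 G  0  1  1  1  1  1  1
 A  0  1  2  2  2  2  2
 T  0  1  2  2  2  2  2
 T  0  1  2  2  2  2  2
 T  0  1  2  2  2  2  2
 T  0  1  2  2  2  2  2
 A  0  1  2  2  2  2  3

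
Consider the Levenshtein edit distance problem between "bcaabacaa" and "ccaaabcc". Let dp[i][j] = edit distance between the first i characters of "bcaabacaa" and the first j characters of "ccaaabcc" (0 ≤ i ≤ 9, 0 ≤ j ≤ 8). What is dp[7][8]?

   ''  c  c  a  a  a  b  c  c
''  0  1  2  3  4  5  6  7  8
 b  1  1  2  3  4  5  5  6  7
 c  2  1  1  2  3  4  5  5  6
 a  3  2  2  1  2  3  4  5  6
 a  4  3  3  2  1  2  3  4  5
 b  5  4  4  3  2  2  2  3  4
 a  6  5  5  4  3  2  3  3  4
 c  7  6  5  5  4  3  3  3  3
 a  8  7  6  5  5  4  4  4  4
 a  9  8  7  6  5  5  5  5  5

3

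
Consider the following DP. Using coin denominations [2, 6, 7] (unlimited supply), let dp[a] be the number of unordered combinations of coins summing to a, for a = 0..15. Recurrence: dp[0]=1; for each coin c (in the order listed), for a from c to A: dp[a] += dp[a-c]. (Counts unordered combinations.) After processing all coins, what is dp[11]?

after  coin     0     1     2     3     4     5     6     7     8     9    10    11    12    13    14    15
          2     1     0     1     0     1     0     1     0     1     0     1     0     1     0     1     0
          6     1     0     1     0     1     0     2     0     2     0     2     0     3     0     3     0
          7     1     0     1     0     1     0     2     1     2     1     2     1     3     2     4     2

1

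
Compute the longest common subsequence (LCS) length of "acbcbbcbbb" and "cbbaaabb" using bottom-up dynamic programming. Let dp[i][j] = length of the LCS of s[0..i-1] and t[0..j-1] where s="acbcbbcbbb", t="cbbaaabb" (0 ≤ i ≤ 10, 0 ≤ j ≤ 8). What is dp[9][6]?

   ''  c  b  b  a  a  a  b  b
''  0  0  0  0  0  0  0  0  0
 a  0  0  0  0  1  1  1  1  1
 c  0  1  1  1  1  1  1  1  1
 b  0  1  2  2  2  2  2  2  2
 c  0  1  2  2  2  2  2  2  2
 b  0  1  2  3  3  3  3  3  3
 b  0  1  2  3  3  3  3  4  4
 c  0  1  2  3  3  3  3  4  4
 b  0  1  2  3  3  3  3  4  5
 b  0  1  2  3  3  3  3  4  5
 b  0  1  2  3  3  3  3  4  5

3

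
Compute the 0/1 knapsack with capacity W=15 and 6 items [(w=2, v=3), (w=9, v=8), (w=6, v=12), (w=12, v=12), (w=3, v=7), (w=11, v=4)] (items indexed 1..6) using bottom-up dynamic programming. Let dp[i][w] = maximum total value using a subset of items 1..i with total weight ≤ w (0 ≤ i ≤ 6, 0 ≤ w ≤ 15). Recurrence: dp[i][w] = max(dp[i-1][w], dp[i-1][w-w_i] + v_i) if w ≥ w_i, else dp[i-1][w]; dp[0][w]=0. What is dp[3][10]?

i\w   0   1   2   3   4   5   6   7   8   9  10  11  12  13  14  15
  0   0   0   0   0   0   0   0   0   0   0   0   0   0   0   0   0
  1   0   0   3   3   3   3   3   3   3   3   3   3   3   3   3   3
  2   0   0   3   3   3   3   3   3   3   8   8  11  11  11  11  11
  3   0   0   3   3   3   3  12  12  15  15  15  15  15  15  15  20
  4   0   0   3   3   3   3  12  12  15  15  15  15  15  15  15  20
  5   0   0   3   7   7  10  12  12  15  19  19  22  22  22  22  22
  6   0   0   3   7   7  10  12  12  15  19  19  22  22  22  22  22

15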